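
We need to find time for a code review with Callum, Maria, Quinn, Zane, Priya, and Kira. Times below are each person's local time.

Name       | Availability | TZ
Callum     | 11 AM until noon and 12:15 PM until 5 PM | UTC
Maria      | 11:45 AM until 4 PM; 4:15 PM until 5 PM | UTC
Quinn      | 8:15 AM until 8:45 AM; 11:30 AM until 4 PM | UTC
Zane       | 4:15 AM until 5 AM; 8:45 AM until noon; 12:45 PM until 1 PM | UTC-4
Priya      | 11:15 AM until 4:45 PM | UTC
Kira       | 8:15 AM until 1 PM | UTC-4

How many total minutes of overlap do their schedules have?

Callum in UTC: 11:00-12:00, 12:15-17:00.
Maria in UTC: 11:45-16:00, 16:15-17:00.
Quinn in UTC: 08:15-08:45, 11:30-16:00.
Zane in UTC: 08:15-09:00, 12:45-16:00, 16:45-17:00 (add 4h to convert from UTC-4).
Priya in UTC: 11:15-16:45.
Kira in UTC: 12:15-17:00 (add 4h to convert from UTC-4).
Callum ∩ Maria: 11:45-12:00, 12:15-16:00, 16:15-17:00.
Callum ∩ Maria ∩ Quinn: 11:45-12:00, 12:15-16:00.
Callum ∩ Maria ∩ Quinn ∩ Zane: 12:45-16:00.
Callum ∩ Maria ∩ Quinn ∩ Zane ∩ Priya: 12:45-16:00.
Callum ∩ Maria ∩ Quinn ∩ Zane ∩ Priya ∩ Kira: 12:45-16:00.
That's a single block of 195 minutes.

195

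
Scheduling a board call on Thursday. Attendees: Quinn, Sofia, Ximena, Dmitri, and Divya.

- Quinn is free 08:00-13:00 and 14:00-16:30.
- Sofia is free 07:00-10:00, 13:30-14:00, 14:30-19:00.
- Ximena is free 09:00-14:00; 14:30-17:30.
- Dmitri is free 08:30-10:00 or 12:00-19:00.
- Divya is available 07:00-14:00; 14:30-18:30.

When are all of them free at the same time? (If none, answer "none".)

09:00-10:00, 14:30-16:30

Quinn ∩ Sofia: 08:00-10:00, 14:30-16:30.
Quinn ∩ Sofia ∩ Ximena: 09:00-10:00, 14:30-16:30.
Quinn ∩ Sofia ∩ Ximena ∩ Dmitri: 09:00-10:00, 14:30-16:30.
Quinn ∩ Sofia ∩ Ximena ∩ Dmitri ∩ Divya: 09:00-10:00, 14:30-16:30.
So the common availability across everyone is 09:00-10:00, 14:30-16:30.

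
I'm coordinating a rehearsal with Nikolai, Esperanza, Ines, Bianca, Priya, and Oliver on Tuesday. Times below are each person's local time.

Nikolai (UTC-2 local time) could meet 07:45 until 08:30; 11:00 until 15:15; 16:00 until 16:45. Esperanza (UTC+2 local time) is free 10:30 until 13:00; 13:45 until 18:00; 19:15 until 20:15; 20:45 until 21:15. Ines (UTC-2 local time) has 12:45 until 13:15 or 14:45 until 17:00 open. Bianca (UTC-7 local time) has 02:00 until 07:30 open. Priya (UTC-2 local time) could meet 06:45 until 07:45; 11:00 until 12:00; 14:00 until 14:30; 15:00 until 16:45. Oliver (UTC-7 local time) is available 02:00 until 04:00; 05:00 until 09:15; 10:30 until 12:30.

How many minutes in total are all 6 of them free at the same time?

Nikolai in UTC: 09:45-10:30, 13:00-17:15, 18:00-18:45 (add 2h to convert from UTC-2).
Esperanza in UTC: 08:30-11:00, 11:45-16:00, 17:15-18:15, 18:45-19:15 (subtract 2h to convert from UTC+2).
Ines in UTC: 14:45-15:15, 16:45-19:00 (add 2h to convert from UTC-2).
Bianca in UTC: 09:00-14:30 (add 7h to convert from UTC-7).
Priya in UTC: 08:45-09:45, 13:00-14:00, 16:00-16:30, 17:00-18:45 (add 2h to convert from UTC-2).
Oliver in UTC: 09:00-11:00, 12:00-16:15, 17:30-19:30 (add 7h to convert from UTC-7).
Nikolai ∩ Esperanza: 09:45-10:30, 13:00-16:00, 18:00-18:15.
Nikolai ∩ Esperanza ∩ Ines: 14:45-15:15, 18:00-18:15.
Nikolai ∩ Esperanza ∩ Ines ∩ Bianca: ∅.
Nikolai ∩ Esperanza ∩ Ines ∩ Bianca ∩ Priya: ∅.
Nikolai ∩ Esperanza ∩ Ines ∩ Bianca ∩ Priya ∩ Oliver: ∅.
There is no time when everyone is free.
There is no common window, so the total is 0 minutes.

0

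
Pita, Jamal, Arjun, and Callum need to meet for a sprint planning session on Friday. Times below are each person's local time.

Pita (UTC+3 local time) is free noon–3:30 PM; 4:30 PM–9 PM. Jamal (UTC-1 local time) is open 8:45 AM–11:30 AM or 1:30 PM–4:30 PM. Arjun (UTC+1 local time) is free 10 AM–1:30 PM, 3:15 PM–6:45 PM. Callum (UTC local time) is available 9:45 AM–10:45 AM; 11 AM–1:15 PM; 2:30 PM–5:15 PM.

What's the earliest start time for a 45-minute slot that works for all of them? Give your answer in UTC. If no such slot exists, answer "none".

09:45

Pita in UTC: 09:00-12:30, 13:30-18:00 (subtract 3h to convert from UTC+3).
Jamal in UTC: 09:45-12:30, 14:30-17:30 (add 1h to convert from UTC-1).
Arjun in UTC: 09:00-12:30, 14:15-17:45 (subtract 1h to convert from UTC+1).
Callum in UTC: 09:45-10:45, 11:00-13:15, 14:30-17:15.
Pita ∩ Jamal: 09:45-12:30, 14:30-17:30.
Pita ∩ Jamal ∩ Arjun: 09:45-12:30, 14:30-17:30.
Pita ∩ Jamal ∩ Arjun ∩ Callum: 09:45-10:45, 11:00-12:30, 14:30-17:15.
So the common availability across everyone is 09:45-10:45, 11:00-12:30, 14:30-17:15.
The first common window of at least 45 minutes is 09:45-10:45, so the earliest start is 09:45.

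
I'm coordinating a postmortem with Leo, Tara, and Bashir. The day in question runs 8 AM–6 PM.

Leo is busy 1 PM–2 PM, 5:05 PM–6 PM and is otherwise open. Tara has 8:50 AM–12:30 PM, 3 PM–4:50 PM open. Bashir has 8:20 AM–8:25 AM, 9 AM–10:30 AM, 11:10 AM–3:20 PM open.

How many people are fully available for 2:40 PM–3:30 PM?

Leo free: 08:00-13:00, 14:00-17:05 (invert busy blocks within the working day).
Tara free: 08:50-12:30, 15:00-16:50.
Bashir free: 08:20-08:25, 09:00-10:30, 11:10-15:20.
Leo can make the full 14:40-15:30 slot — that's 1.

1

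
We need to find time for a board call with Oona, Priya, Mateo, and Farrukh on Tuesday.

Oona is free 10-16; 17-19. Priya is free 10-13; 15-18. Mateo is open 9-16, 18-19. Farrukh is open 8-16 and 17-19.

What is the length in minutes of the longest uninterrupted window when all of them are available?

180

Oona ∩ Priya: 10:00-13:00, 15:00-16:00, 17:00-18:00.
Oona ∩ Priya ∩ Mateo: 10:00-13:00, 15:00-16:00.
Oona ∩ Priya ∩ Mateo ∩ Farrukh: 10:00-13:00, 15:00-16:00.
The longest is 10:00-13:00 at 180 minutes.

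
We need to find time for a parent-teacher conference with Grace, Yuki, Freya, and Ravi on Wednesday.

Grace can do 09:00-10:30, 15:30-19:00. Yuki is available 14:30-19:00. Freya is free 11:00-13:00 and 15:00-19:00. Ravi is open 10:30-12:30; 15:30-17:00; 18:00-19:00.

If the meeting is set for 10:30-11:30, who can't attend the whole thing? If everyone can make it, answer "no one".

Grace: not fully free for 10:30-11:30. Yuki: not fully free for 10:30-11:30. Freya: not fully free for 10:30-11:30. Ravi: free for 10:30-11:30.

Freya, Grace, Yuki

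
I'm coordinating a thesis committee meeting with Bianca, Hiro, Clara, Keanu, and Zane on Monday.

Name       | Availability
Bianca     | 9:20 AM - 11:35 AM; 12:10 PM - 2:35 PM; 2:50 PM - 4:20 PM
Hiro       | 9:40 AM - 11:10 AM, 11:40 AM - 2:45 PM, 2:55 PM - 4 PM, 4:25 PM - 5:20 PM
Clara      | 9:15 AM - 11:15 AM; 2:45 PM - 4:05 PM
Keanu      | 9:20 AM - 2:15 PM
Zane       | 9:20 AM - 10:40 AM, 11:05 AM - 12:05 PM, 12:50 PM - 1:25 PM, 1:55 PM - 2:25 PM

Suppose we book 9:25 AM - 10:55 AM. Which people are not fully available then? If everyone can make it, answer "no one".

Hiro, Zane

Bianca: free for 09:25-10:55. Hiro: not fully free for 09:25-10:55. Clara: free for 09:25-10:55. Keanu: free for 09:25-10:55. Zane: not fully free for 09:25-10:55.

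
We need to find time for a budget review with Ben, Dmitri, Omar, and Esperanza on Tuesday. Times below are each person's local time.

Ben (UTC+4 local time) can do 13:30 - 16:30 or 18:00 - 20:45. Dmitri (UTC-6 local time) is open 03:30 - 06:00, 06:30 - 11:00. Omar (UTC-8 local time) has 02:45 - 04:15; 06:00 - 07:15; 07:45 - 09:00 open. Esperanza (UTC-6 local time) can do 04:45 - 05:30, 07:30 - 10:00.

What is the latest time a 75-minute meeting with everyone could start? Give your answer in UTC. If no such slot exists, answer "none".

14:00

Ben in UTC: 09:30-12:30, 14:00-16:45 (subtract 4h to convert from UTC+4).
Dmitri in UTC: 09:30-12:00, 12:30-17:00 (add 6h to convert from UTC-6).
Omar in UTC: 10:45-12:15, 14:00-15:15, 15:45-17:00 (add 8h to convert from UTC-8).
Esperanza in UTC: 10:45-11:30, 13:30-16:00 (add 6h to convert from UTC-6).
Ben ∩ Dmitri: 09:30-12:00, 14:00-16:45.
Ben ∩ Dmitri ∩ Omar: 10:45-12:00, 14:00-15:15, 15:45-16:45.
Ben ∩ Dmitri ∩ Omar ∩ Esperanza: 10:45-11:30, 14:00-15:15, 15:45-16:00.
The last common window of at least 75 minutes is 14:00-15:15; a 75-minute meeting can start as late as 14:00 and still end by 15:15.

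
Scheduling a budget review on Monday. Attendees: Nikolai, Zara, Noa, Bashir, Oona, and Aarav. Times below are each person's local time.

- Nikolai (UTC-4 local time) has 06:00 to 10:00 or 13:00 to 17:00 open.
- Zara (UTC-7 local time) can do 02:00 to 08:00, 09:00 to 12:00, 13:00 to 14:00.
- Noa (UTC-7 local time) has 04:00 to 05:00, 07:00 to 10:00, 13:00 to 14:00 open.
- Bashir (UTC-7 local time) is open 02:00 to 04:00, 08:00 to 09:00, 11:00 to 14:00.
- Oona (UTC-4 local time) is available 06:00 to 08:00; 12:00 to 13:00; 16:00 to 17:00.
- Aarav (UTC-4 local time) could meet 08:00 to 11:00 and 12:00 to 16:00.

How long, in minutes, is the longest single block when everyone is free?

0

Nikolai in UTC: 10:00-14:00, 17:00-21:00 (add 4h to convert from UTC-4).
Zara in UTC: 09:00-15:00, 16:00-19:00, 20:00-21:00 (add 7h to convert from UTC-7).
Noa in UTC: 11:00-12:00, 14:00-17:00, 20:00-21:00 (add 7h to convert from UTC-7).
Bashir in UTC: 09:00-11:00, 15:00-16:00, 18:00-21:00 (add 7h to convert from UTC-7).
Oona in UTC: 10:00-12:00, 16:00-17:00, 20:00-21:00 (add 4h to convert from UTC-4).
Aarav in UTC: 12:00-15:00, 16:00-20:00 (add 4h to convert from UTC-4).
Nikolai ∩ Zara: 10:00-14:00, 17:00-19:00, 20:00-21:00.
Nikolai ∩ Zara ∩ Noa: 11:00-12:00, 20:00-21:00.
Nikolai ∩ Zara ∩ Noa ∩ Bashir: 20:00-21:00.
Nikolai ∩ Zara ∩ Noa ∩ Bashir ∩ Oona: 20:00-21:00.
Nikolai ∩ Zara ∩ Noa ∩ Bashir ∩ Oona ∩ Aarav: ∅.
There is no time when everyone is free.
No common window exists, so the longest block is 0 minutes.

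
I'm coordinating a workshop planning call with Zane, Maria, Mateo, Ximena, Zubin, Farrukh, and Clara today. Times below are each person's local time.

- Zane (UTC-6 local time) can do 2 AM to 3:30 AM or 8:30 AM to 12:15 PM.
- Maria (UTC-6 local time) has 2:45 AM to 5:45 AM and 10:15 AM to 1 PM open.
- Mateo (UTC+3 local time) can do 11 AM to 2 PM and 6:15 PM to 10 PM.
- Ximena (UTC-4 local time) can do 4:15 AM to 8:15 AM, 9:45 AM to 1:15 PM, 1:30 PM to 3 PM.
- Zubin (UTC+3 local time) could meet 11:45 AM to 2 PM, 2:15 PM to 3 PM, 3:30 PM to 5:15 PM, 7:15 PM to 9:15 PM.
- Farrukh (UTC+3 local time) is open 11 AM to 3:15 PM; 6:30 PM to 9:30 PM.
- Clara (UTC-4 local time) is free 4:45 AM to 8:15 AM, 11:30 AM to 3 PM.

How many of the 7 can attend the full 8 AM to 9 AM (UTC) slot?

Zane in UTC: 08:00-09:30, 14:30-18:15 (add 6h to convert from UTC-6).
Maria in UTC: 08:45-11:45, 16:15-19:00 (add 6h to convert from UTC-6).
Mateo in UTC: 08:00-11:00, 15:15-19:00 (subtract 3h to convert from UTC+3).
Ximena in UTC: 08:15-12:15, 13:45-17:15, 17:30-19:00 (add 4h to convert from UTC-4).
Zubin in UTC: 08:45-11:00, 11:15-12:00, 12:30-14:15, 16:15-18:15 (subtract 3h to convert from UTC+3).
Farrukh in UTC: 08:00-12:15, 15:30-18:30 (subtract 3h to convert from UTC+3).
Clara in UTC: 08:45-12:15, 15:30-19:00 (add 4h to convert from UTC-4).
Zane, Mateo, and Farrukh can make the full 08:00-09:00 slot — that's 3.

3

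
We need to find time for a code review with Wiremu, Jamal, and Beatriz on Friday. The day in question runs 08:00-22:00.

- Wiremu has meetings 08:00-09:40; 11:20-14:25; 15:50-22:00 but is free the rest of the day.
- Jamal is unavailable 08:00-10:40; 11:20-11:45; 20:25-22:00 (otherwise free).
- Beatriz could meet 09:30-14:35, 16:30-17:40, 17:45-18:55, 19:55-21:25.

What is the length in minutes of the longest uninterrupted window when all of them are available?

Wiremu free: 09:40-11:20, 14:25-15:50 (invert busy blocks within the working day).
Jamal free: 10:40-11:20, 11:45-20:25 (invert busy blocks within the working day).
Beatriz free: 09:30-14:35, 16:30-17:40, 17:45-18:55, 19:55-21:25.
Wiremu ∩ Jamal: 10:40-11:20, 14:25-15:50.
Wiremu ∩ Jamal ∩ Beatriz: 10:40-11:20, 14:25-14:35.
The longest is 10:40-11:20 at 40 minutes.

40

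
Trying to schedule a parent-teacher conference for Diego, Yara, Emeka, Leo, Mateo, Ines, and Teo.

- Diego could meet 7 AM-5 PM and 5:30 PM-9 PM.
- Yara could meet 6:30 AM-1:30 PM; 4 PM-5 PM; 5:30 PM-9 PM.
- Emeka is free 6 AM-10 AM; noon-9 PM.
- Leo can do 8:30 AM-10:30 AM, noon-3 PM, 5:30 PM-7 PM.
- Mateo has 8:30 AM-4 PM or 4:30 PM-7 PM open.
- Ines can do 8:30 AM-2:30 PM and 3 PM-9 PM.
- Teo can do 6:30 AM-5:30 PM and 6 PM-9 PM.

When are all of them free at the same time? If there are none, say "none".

08:30-10:00, 12:00-13:30, 18:00-19:00

Diego ∩ Yara: 07:00-13:30, 16:00-17:00, 17:30-21:00.
Diego ∩ Yara ∩ Emeka: 07:00-10:00, 12:00-13:30, 16:00-17:00, 17:30-21:00.
Diego ∩ Yara ∩ Emeka ∩ Leo: 08:30-10:00, 12:00-13:30, 17:30-19:00.
Diego ∩ Yara ∩ Emeka ∩ Leo ∩ Mateo: 08:30-10:00, 12:00-13:30, 17:30-19:00.
Diego ∩ Yara ∩ Emeka ∩ Leo ∩ Mateo ∩ Ines: 08:30-10:00, 12:00-13:30, 17:30-19:00.
Diego ∩ Yara ∩ Emeka ∩ Leo ∩ Mateo ∩ Ines ∩ Teo: 08:30-10:00, 12:00-13:30, 18:00-19:00.
Those are the intersection windows.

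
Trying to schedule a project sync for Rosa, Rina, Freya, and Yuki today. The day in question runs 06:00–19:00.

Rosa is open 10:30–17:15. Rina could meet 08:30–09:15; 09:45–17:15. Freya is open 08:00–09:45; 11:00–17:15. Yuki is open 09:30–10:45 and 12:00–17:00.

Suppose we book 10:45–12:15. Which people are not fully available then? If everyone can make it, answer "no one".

Rosa: free for 10:45-12:15. Rina: free for 10:45-12:15. Freya: not fully free for 10:45-12:15. Yuki: not fully free for 10:45-12:15.

Freya, Yuki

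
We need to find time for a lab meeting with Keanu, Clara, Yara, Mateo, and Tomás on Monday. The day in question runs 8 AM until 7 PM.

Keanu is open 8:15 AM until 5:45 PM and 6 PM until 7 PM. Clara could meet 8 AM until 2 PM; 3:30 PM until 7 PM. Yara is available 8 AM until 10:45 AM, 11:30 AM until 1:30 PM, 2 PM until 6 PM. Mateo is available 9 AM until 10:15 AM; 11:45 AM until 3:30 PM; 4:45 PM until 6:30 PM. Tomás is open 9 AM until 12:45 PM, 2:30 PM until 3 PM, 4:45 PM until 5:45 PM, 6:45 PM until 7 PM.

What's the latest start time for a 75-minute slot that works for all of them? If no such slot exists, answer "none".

09:00

Keanu ∩ Clara: 08:15-14:00, 15:30-17:45, 18:00-19:00.
Keanu ∩ Clara ∩ Yara: 08:15-10:45, 11:30-13:30, 15:30-17:45.
Keanu ∩ Clara ∩ Yara ∩ Mateo: 09:00-10:15, 11:45-13:30, 16:45-17:45.
Keanu ∩ Clara ∩ Yara ∩ Mateo ∩ Tomás: 09:00-10:15, 11:45-12:45, 16:45-17:45.
The last common window of at least 75 minutes is 09:00-10:15; a 75-minute meeting can start as late as 09:00 and still end by 10:15.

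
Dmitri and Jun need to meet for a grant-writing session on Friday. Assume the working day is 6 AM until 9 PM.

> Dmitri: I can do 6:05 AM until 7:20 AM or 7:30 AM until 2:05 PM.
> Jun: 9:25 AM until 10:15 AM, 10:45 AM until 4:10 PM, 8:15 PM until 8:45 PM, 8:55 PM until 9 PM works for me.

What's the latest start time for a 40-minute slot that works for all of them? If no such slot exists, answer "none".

13:25

Dmitri ∩ Jun: 09:25-10:15, 10:45-14:05.
So the common availability across everyone is 09:25-10:15, 10:45-14:05.
The last common window of at least 40 minutes is 10:45-14:05; a 40-minute meeting can start as late as 13:25 and still end by 14:05.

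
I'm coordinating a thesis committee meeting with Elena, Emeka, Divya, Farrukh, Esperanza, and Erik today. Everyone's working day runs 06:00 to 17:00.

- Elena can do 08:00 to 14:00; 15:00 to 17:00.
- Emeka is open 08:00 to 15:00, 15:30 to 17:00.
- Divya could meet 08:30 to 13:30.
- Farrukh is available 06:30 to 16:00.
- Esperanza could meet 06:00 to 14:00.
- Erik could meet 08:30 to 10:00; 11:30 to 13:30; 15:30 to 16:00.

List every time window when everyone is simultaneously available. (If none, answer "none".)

Elena ∩ Emeka: 08:00-14:00, 15:30-17:00.
Elena ∩ Emeka ∩ Divya: 08:30-13:30.
Elena ∩ Emeka ∩ Divya ∩ Farrukh: 08:30-13:30.
Elena ∩ Emeka ∩ Divya ∩ Farrukh ∩ Esperanza: 08:30-13:30.
Elena ∩ Emeka ∩ Divya ∩ Farrukh ∩ Esperanza ∩ Erik: 08:30-10:00, 11:30-13:30.
So the common availability across everyone is 08:30-10:00, 11:30-13:30.

08:30-10:00, 11:30-13:30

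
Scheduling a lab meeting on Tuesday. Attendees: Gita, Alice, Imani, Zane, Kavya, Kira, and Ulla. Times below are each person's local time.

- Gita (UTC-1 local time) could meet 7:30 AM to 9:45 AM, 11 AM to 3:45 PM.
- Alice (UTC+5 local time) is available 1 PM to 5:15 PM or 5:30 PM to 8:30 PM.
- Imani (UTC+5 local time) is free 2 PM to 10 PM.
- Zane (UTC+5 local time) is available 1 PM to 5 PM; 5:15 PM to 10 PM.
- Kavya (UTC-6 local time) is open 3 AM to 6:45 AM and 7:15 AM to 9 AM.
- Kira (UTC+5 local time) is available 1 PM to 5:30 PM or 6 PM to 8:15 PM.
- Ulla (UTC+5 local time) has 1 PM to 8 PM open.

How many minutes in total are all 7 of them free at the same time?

210

Gita in UTC: 08:30-10:45, 12:00-16:45 (add 1h to convert from UTC-1).
Alice in UTC: 08:00-12:15, 12:30-15:30 (subtract 5h to convert from UTC+5).
Imani in UTC: 09:00-17:00 (subtract 5h to convert from UTC+5).
Zane in UTC: 08:00-12:00, 12:15-17:00 (subtract 5h to convert from UTC+5).
Kavya in UTC: 09:00-12:45, 13:15-15:00 (add 6h to convert from UTC-6).
Kira in UTC: 08:00-12:30, 13:00-15:15 (subtract 5h to convert from UTC+5).
Ulla in UTC: 08:00-15:00 (subtract 5h to convert from UTC+5).
Gita ∩ Alice: 08:30-10:45, 12:00-12:15, 12:30-15:30.
Gita ∩ Alice ∩ Imani: 09:00-10:45, 12:00-12:15, 12:30-15:30.
Gita ∩ Alice ∩ Imani ∩ Zane: 09:00-10:45, 12:30-15:30.
Gita ∩ Alice ∩ Imani ∩ Zane ∩ Kavya: 09:00-10:45, 12:30-12:45, 13:15-15:00.
Gita ∩ Alice ∩ Imani ∩ Zane ∩ Kavya ∩ Kira: 09:00-10:45, 13:15-15:00.
Gita ∩ Alice ∩ Imani ∩ Zane ∩ Kavya ∩ Kira ∩ Ulla: 09:00-10:45, 13:15-15:00.
Those are the intersection windows.
Summing the common windows: 105 + 105 = 210 minutes.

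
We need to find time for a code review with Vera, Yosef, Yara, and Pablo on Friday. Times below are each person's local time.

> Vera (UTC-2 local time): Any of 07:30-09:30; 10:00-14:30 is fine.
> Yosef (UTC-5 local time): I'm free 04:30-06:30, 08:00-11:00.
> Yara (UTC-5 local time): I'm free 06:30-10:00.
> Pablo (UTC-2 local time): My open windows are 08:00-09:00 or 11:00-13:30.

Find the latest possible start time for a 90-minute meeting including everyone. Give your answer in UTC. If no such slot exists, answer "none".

Vera in UTC: 09:30-11:30, 12:00-16:30 (add 2h to convert from UTC-2).
Yosef in UTC: 09:30-11:30, 13:00-16:00 (add 5h to convert from UTC-5).
Yara in UTC: 11:30-15:00 (add 5h to convert from UTC-5).
Pablo in UTC: 10:00-11:00, 13:00-15:30 (add 2h to convert from UTC-2).
Vera ∩ Yosef: 09:30-11:30, 13:00-16:00.
Vera ∩ Yosef ∩ Yara: 13:00-15:00.
Vera ∩ Yosef ∩ Yara ∩ Pablo: 13:00-15:00.
The last common window of at least 90 minutes is 13:00-15:00; a 90-minute meeting can start as late as 13:30 and still end by 15:00.

13:30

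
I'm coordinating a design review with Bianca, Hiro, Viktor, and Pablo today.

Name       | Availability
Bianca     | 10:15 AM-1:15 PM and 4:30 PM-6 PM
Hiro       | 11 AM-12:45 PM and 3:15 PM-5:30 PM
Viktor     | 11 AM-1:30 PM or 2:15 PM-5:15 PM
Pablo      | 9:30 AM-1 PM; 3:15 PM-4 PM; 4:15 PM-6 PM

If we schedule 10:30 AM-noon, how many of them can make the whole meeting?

Bianca and Pablo can make the full 10:30-12:00 slot — that's 2.

2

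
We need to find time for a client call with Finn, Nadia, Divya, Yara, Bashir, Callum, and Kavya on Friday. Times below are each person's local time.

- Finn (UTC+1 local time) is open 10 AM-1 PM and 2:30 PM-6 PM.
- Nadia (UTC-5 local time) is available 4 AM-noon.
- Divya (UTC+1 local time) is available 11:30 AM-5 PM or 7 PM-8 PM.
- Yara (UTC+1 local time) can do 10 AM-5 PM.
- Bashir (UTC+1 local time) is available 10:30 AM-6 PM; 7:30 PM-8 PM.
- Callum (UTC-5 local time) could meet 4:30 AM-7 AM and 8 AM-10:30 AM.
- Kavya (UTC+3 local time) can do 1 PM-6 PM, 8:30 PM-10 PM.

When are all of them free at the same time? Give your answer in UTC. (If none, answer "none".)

10:30-12:00, 13:30-15:00

Finn in UTC: 09:00-12:00, 13:30-17:00 (subtract 1h to convert from UTC+1).
Nadia in UTC: 09:00-17:00 (add 5h to convert from UTC-5).
Divya in UTC: 10:30-16:00, 18:00-19:00 (subtract 1h to convert from UTC+1).
Yara in UTC: 09:00-16:00 (subtract 1h to convert from UTC+1).
Bashir in UTC: 09:30-17:00, 18:30-19:00 (subtract 1h to convert from UTC+1).
Callum in UTC: 09:30-12:00, 13:00-15:30 (add 5h to convert from UTC-5).
Kavya in UTC: 10:00-15:00, 17:30-19:00 (subtract 3h to convert from UTC+3).
Finn ∩ Nadia: 09:00-12:00, 13:30-17:00.
Finn ∩ Nadia ∩ Divya: 10:30-12:00, 13:30-16:00.
Finn ∩ Nadia ∩ Divya ∩ Yara: 10:30-12:00, 13:30-16:00.
Finn ∩ Nadia ∩ Divya ∩ Yara ∩ Bashir: 10:30-12:00, 13:30-16:00.
Finn ∩ Nadia ∩ Divya ∩ Yara ∩ Bashir ∩ Callum: 10:30-12:00, 13:30-15:30.
Finn ∩ Nadia ∩ Divya ∩ Yara ∩ Bashir ∩ Callum ∩ Kavya: 10:30-12:00, 13:30-15:00.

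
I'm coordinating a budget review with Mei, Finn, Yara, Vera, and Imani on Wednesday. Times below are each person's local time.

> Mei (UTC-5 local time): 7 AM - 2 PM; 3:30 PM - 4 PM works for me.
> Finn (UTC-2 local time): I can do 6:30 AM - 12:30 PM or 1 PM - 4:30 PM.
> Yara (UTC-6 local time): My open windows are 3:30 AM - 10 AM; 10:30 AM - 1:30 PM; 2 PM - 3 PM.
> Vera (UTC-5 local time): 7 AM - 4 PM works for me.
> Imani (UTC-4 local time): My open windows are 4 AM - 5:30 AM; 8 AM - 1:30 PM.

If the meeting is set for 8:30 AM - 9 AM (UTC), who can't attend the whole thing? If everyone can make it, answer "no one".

Mei, Vera, Yara

Mei in UTC: 12:00-19:00, 20:30-21:00 (add 5h to convert from UTC-5).
Finn in UTC: 08:30-14:30, 15:00-18:30 (add 2h to convert from UTC-2).
Yara in UTC: 09:30-16:00, 16:30-19:30, 20:00-21:00 (add 6h to convert from UTC-6).
Vera in UTC: 12:00-21:00 (add 5h to convert from UTC-5).
Imani in UTC: 08:00-09:30, 12:00-17:30 (add 4h to convert from UTC-4).
Mei: not fully free for 08:30-09:00. Finn: free for 08:30-09:00. Yara: not fully free for 08:30-09:00. Vera: not fully free for 08:30-09:00. Imani: free for 08:30-09:00.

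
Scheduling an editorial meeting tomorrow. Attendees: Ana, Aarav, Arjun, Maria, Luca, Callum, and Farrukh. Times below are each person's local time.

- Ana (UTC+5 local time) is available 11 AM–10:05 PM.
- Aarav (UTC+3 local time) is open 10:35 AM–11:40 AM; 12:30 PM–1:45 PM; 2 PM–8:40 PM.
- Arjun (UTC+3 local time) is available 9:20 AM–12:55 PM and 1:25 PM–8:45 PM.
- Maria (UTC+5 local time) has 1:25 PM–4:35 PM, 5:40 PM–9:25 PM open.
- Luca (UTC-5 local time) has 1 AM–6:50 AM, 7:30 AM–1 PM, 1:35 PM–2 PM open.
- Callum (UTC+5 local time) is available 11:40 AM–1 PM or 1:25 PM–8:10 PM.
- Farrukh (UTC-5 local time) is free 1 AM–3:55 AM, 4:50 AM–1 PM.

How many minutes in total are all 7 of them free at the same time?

225

Ana in UTC: 06:00-17:05 (subtract 5h to convert from UTC+5).
Aarav in UTC: 07:35-08:40, 09:30-10:45, 11:00-17:40 (subtract 3h to convert from UTC+3).
Arjun in UTC: 06:20-09:55, 10:25-17:45 (subtract 3h to convert from UTC+3).
Maria in UTC: 08:25-11:35, 12:40-16:25 (subtract 5h to convert from UTC+5).
Luca in UTC: 06:00-11:50, 12:30-18:00, 18:35-19:00 (add 5h to convert from UTC-5).
Callum in UTC: 06:40-08:00, 08:25-15:10 (subtract 5h to convert from UTC+5).
Farrukh in UTC: 06:00-08:55, 09:50-18:00 (add 5h to convert from UTC-5).
Ana ∩ Aarav: 07:35-08:40, 09:30-10:45, 11:00-17:05.
Ana ∩ Aarav ∩ Arjun: 07:35-08:40, 09:30-09:55, 10:25-10:45, 11:00-17:05.
Ana ∩ Aarav ∩ Arjun ∩ Maria: 08:25-08:40, 09:30-09:55, 10:25-10:45, 11:00-11:35, 12:40-16:25.
Ana ∩ Aarav ∩ Arjun ∩ Maria ∩ Luca: 08:25-08:40, 09:30-09:55, 10:25-10:45, 11:00-11:35, 12:40-16:25.
Ana ∩ Aarav ∩ Arjun ∩ Maria ∩ Luca ∩ Callum: 08:25-08:40, 09:30-09:55, 10:25-10:45, 11:00-11:35, 12:40-15:10.
Ana ∩ Aarav ∩ Arjun ∩ Maria ∩ Luca ∩ Callum ∩ Farrukh: 08:25-08:40, 09:50-09:55, 10:25-10:45, 11:00-11:35, 12:40-15:10.
Summing the common windows: 15 + 5 + 20 + 35 + 150 = 225 minutes.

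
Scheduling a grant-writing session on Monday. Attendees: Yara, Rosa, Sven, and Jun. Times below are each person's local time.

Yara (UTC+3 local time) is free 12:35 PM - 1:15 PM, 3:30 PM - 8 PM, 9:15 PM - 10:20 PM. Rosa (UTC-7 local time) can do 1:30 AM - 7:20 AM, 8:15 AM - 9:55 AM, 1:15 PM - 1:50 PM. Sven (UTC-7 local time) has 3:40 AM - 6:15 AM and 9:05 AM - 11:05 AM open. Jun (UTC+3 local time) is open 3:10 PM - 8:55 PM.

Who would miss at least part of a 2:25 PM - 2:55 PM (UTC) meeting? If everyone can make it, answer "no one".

Yara in UTC: 09:35-10:15, 12:30-17:00, 18:15-19:20 (subtract 3h to convert from UTC+3).
Rosa in UTC: 08:30-14:20, 15:15-16:55, 20:15-20:50 (add 7h to convert from UTC-7).
Sven in UTC: 10:40-13:15, 16:05-18:05 (add 7h to convert from UTC-7).
Jun in UTC: 12:10-17:55 (subtract 3h to convert from UTC+3).
Yara: free for 14:25-14:55. Rosa: not fully free for 14:25-14:55. Sven: not fully free for 14:25-14:55. Jun: free for 14:25-14:55.

Rosa, Sven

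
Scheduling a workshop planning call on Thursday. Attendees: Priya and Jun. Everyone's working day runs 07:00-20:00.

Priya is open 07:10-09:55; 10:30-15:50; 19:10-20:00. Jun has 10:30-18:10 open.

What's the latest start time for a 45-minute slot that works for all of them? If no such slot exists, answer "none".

Priya ∩ Jun: 10:30-15:50.
The last common window of at least 45 minutes is 10:30-15:50; a 45-minute meeting can start as late as 15:05 and still end by 15:50.

15:05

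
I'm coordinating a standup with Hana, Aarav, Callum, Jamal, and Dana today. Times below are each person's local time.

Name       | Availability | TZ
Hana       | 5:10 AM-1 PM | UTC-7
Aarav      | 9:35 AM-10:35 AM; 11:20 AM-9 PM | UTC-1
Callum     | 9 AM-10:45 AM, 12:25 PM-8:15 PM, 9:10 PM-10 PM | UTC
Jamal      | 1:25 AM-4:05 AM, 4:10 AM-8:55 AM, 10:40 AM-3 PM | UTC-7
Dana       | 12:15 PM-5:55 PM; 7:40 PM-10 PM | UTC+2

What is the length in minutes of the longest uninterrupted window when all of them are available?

Hana in UTC: 12:10-20:00 (add 7h to convert from UTC-7).
Aarav in UTC: 10:35-11:35, 12:20-22:00 (add 1h to convert from UTC-1).
Callum in UTC: 09:00-10:45, 12:25-20:15, 21:10-22:00.
Jamal in UTC: 08:25-11:05, 11:10-15:55, 17:40-22:00 (add 7h to convert from UTC-7).
Dana in UTC: 10:15-15:55, 17:40-20:00 (subtract 2h to convert from UTC+2).
Hana ∩ Aarav: 12:20-20:00.
Hana ∩ Aarav ∩ Callum: 12:25-20:00.
Hana ∩ Aarav ∩ Callum ∩ Jamal: 12:25-15:55, 17:40-20:00.
Hana ∩ Aarav ∩ Callum ∩ Jamal ∩ Dana: 12:25-15:55, 17:40-20:00.
The longest is 12:25-15:55 at 210 minutes.

210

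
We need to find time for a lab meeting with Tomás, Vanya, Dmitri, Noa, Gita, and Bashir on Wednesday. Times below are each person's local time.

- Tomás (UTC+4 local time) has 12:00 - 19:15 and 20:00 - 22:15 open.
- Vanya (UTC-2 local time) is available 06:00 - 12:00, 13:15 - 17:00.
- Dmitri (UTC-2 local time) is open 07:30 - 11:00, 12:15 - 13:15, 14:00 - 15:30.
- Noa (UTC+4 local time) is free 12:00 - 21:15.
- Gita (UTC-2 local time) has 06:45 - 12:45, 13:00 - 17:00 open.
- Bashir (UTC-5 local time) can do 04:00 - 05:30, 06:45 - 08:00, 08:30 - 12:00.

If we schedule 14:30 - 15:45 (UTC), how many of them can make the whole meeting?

2

Tomás in UTC: 08:00-15:15, 16:00-18:15 (subtract 4h to convert from UTC+4).
Vanya in UTC: 08:00-14:00, 15:15-19:00 (add 2h to convert from UTC-2).
Dmitri in UTC: 09:30-13:00, 14:15-15:15, 16:00-17:30 (add 2h to convert from UTC-2).
Noa in UTC: 08:00-17:15 (subtract 4h to convert from UTC+4).
Gita in UTC: 08:45-14:45, 15:00-19:00 (add 2h to convert from UTC-2).
Bashir in UTC: 09:00-10:30, 11:45-13:00, 13:30-17:00 (add 5h to convert from UTC-5).
Noa and Bashir can make the full 14:30-15:45 slot — that's 2.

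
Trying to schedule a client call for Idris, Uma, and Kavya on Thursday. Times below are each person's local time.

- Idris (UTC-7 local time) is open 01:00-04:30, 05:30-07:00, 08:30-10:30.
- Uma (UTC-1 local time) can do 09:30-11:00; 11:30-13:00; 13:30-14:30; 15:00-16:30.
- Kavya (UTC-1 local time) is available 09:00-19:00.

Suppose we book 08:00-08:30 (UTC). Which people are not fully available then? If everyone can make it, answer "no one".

Idris in UTC: 08:00-11:30, 12:30-14:00, 15:30-17:30 (add 7h to convert from UTC-7).
Uma in UTC: 10:30-12:00, 12:30-14:00, 14:30-15:30, 16:00-17:30 (add 1h to convert from UTC-1).
Kavya in UTC: 10:00-20:00 (add 1h to convert from UTC-1).
Idris: free for 08:00-08:30. Uma: not fully free for 08:00-08:30. Kavya: not fully free for 08:00-08:30.

Kavya, Uma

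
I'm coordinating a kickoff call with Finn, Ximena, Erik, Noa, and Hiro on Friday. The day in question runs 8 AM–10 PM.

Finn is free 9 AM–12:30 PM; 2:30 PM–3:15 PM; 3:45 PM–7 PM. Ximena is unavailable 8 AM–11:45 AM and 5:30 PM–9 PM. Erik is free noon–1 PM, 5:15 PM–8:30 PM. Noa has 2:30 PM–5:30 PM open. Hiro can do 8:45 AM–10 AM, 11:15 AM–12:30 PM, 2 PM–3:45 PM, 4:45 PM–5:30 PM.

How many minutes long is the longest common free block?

15

Finn free: 09:00-12:30, 14:30-15:15, 15:45-19:00.
Ximena free: 11:45-17:30, 21:00-22:00 (invert busy blocks within the working day).
Erik free: 12:00-13:00, 17:15-20:30.
Noa free: 14:30-17:30.
Hiro free: 08:45-10:00, 11:15-12:30, 14:00-15:45, 16:45-17:30.
Finn ∩ Ximena: 11:45-12:30, 14:30-15:15, 15:45-17:30.
Finn ∩ Ximena ∩ Erik: 12:00-12:30, 17:15-17:30.
Finn ∩ Ximena ∩ Erik ∩ Noa: 17:15-17:30.
Finn ∩ Ximena ∩ Erik ∩ Noa ∩ Hiro: 17:15-17:30.
The longest is 17:15-17:30 at 15 minutes.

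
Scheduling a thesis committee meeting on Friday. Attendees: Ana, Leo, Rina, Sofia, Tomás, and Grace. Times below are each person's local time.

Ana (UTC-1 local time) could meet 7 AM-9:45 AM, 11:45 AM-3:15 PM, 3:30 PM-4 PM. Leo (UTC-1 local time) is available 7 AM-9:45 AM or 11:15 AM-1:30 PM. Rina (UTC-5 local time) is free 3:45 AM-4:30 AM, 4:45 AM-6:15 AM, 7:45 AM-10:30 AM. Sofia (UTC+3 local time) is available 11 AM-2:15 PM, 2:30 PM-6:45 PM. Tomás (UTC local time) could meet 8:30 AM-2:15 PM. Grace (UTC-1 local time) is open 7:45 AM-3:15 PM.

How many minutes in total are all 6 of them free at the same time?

Ana in UTC: 08:00-10:45, 12:45-16:15, 16:30-17:00 (add 1h to convert from UTC-1).
Leo in UTC: 08:00-10:45, 12:15-14:30 (add 1h to convert from UTC-1).
Rina in UTC: 08:45-09:30, 09:45-11:15, 12:45-15:30 (add 5h to convert from UTC-5).
Sofia in UTC: 08:00-11:15, 11:30-15:45 (subtract 3h to convert from UTC+3).
Tomás in UTC: 08:30-14:15.
Grace in UTC: 08:45-16:15 (add 1h to convert from UTC-1).
Ana ∩ Leo: 08:00-10:45, 12:45-14:30.
Ana ∩ Leo ∩ Rina: 08:45-09:30, 09:45-10:45, 12:45-14:30.
Ana ∩ Leo ∩ Rina ∩ Sofia: 08:45-09:30, 09:45-10:45, 12:45-14:30.
Ana ∩ Leo ∩ Rina ∩ Sofia ∩ Tomás: 08:45-09:30, 09:45-10:45, 12:45-14:15.
Ana ∩ Leo ∩ Rina ∩ Sofia ∩ Tomás ∩ Grace: 08:45-09:30, 09:45-10:45, 12:45-14:15.
Summing the common windows: 45 + 60 + 90 = 195 minutes.

195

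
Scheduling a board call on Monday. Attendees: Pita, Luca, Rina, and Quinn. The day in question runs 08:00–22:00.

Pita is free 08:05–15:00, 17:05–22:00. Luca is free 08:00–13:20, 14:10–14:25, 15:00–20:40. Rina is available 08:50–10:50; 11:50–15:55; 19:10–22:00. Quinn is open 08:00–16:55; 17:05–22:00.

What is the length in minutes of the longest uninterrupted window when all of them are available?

120

Pita ∩ Luca: 08:05-13:20, 14:10-14:25, 17:05-20:40.
Pita ∩ Luca ∩ Rina: 08:50-10:50, 11:50-13:20, 14:10-14:25, 19:10-20:40.
Pita ∩ Luca ∩ Rina ∩ Quinn: 08:50-10:50, 11:50-13:20, 14:10-14:25, 19:10-20:40.
The longest is 08:50-10:50 at 120 minutes.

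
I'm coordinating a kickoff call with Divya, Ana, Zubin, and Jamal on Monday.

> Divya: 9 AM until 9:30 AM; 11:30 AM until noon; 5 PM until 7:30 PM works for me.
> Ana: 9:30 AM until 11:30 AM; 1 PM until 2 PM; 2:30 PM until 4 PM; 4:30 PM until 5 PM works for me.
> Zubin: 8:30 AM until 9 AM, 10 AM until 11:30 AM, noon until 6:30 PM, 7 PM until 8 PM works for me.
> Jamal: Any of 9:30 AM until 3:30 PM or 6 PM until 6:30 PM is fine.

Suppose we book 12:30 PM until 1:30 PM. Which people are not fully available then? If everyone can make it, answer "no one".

Divya: not fully free for 12:30-13:30. Ana: not fully free for 12:30-13:30. Zubin: free for 12:30-13:30. Jamal: free for 12:30-13:30.

Ana, Divya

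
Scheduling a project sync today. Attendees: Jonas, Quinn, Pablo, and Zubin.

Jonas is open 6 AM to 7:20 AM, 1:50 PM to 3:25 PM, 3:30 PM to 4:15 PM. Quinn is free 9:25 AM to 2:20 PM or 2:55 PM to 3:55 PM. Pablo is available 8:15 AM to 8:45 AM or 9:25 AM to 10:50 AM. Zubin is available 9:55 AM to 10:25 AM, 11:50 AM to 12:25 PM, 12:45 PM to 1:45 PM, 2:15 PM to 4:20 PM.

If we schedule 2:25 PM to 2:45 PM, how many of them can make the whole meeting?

Jonas and Zubin can make the full 14:25-14:45 slot — that's 2.

2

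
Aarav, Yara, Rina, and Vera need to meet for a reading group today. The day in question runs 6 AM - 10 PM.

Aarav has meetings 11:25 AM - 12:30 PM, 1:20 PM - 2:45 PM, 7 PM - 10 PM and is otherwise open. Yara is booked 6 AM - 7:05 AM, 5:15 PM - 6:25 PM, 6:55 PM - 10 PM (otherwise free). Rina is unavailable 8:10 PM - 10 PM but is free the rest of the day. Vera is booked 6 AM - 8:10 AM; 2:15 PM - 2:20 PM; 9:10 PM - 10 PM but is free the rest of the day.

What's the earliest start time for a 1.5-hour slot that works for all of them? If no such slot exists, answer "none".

08:10

Aarav free: 06:00-11:25, 12:30-13:20, 14:45-19:00 (invert busy blocks within the working day).
Yara free: 07:05-17:15, 18:25-18:55 (invert busy blocks within the working day).
Rina free: 06:00-20:10 (invert busy blocks within the working day).
Vera free: 08:10-14:15, 14:20-21:10 (invert busy blocks within the working day).
Aarav ∩ Yara: 07:05-11:25, 12:30-13:20, 14:45-17:15, 18:25-18:55.
Aarav ∩ Yara ∩ Rina: 07:05-11:25, 12:30-13:20, 14:45-17:15, 18:25-18:55.
Aarav ∩ Yara ∩ Rina ∩ Vera: 08:10-11:25, 12:30-13:20, 14:45-17:15, 18:25-18:55.
The first common window of at least 90 minutes is 08:10-11:25, so the earliest start is 08:10.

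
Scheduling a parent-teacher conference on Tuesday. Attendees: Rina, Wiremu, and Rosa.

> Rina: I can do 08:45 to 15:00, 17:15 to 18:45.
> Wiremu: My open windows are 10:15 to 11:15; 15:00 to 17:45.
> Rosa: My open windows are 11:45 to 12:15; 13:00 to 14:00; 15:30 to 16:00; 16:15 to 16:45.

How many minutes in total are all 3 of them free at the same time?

0

Rina ∩ Wiremu: 10:15-11:15, 17:15-17:45.
Rina ∩ Wiremu ∩ Rosa: ∅.
There is no time when everyone is free.
There is no common window, so the total is 0 minutes.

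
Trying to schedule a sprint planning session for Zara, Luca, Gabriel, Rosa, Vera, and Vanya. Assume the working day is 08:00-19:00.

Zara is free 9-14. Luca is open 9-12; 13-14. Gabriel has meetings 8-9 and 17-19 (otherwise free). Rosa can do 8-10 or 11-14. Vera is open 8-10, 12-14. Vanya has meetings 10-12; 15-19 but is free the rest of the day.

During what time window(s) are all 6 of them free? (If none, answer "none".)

Zara free: 09:00-14:00.
Luca free: 09:00-12:00, 13:00-14:00.
Gabriel free: 09:00-17:00 (invert busy blocks within the working day).
Rosa free: 08:00-10:00, 11:00-14:00.
Vera free: 08:00-10:00, 12:00-14:00.
Vanya free: 08:00-10:00, 12:00-15:00 (invert busy blocks within the working day).
Zara ∩ Luca: 09:00-12:00, 13:00-14:00.
Zara ∩ Luca ∩ Gabriel: 09:00-12:00, 13:00-14:00.
Zara ∩ Luca ∩ Gabriel ∩ Rosa: 09:00-10:00, 11:00-12:00, 13:00-14:00.
Zara ∩ Luca ∩ Gabriel ∩ Rosa ∩ Vera: 09:00-10:00, 13:00-14:00.
Zara ∩ Luca ∩ Gabriel ∩ Rosa ∩ Vera ∩ Vanya: 09:00-10:00, 13:00-14:00.

09:00-10:00, 13:00-14:00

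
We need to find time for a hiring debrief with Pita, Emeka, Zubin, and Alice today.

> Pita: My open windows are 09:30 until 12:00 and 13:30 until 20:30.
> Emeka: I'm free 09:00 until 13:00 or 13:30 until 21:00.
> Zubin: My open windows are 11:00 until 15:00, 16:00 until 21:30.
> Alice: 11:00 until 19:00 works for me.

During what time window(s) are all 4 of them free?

Pita ∩ Emeka: 09:30-12:00, 13:30-20:30.
Pita ∩ Emeka ∩ Zubin: 11:00-12:00, 13:30-15:00, 16:00-20:30.
Pita ∩ Emeka ∩ Zubin ∩ Alice: 11:00-12:00, 13:30-15:00, 16:00-19:00.

11:00-12:00, 13:30-15:00, 16:00-19:00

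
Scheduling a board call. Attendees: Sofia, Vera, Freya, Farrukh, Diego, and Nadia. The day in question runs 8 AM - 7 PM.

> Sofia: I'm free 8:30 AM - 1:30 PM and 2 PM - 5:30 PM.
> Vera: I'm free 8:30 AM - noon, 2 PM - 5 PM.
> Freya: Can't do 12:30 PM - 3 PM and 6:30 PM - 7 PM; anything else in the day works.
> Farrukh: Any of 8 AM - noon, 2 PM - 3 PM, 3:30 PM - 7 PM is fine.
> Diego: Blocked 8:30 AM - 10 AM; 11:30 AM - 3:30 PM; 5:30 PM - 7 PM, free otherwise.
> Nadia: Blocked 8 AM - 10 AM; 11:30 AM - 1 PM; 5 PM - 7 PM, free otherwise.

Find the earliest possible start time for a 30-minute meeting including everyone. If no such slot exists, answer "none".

10:00

Sofia free: 08:30-13:30, 14:00-17:30.
Vera free: 08:30-12:00, 14:00-17:00.
Freya free: 08:00-12:30, 15:00-18:30 (invert busy blocks within the working day).
Farrukh free: 08:00-12:00, 14:00-15:00, 15:30-19:00.
Diego free: 08:00-08:30, 10:00-11:30, 15:30-17:30 (invert busy blocks within the working day).
Nadia free: 10:00-11:30, 13:00-17:00 (invert busy blocks within the working day).
Sofia ∩ Vera: 08:30-12:00, 14:00-17:00.
Sofia ∩ Vera ∩ Freya: 08:30-12:00, 15:00-17:00.
Sofia ∩ Vera ∩ Freya ∩ Farrukh: 08:30-12:00, 15:30-17:00.
Sofia ∩ Vera ∩ Freya ∩ Farrukh ∩ Diego: 10:00-11:30, 15:30-17:00.
Sofia ∩ Vera ∩ Freya ∩ Farrukh ∩ Diego ∩ Nadia: 10:00-11:30, 15:30-17:00.
The first common window of at least 30 minutes is 10:00-11:30, so the earliest start is 10:00.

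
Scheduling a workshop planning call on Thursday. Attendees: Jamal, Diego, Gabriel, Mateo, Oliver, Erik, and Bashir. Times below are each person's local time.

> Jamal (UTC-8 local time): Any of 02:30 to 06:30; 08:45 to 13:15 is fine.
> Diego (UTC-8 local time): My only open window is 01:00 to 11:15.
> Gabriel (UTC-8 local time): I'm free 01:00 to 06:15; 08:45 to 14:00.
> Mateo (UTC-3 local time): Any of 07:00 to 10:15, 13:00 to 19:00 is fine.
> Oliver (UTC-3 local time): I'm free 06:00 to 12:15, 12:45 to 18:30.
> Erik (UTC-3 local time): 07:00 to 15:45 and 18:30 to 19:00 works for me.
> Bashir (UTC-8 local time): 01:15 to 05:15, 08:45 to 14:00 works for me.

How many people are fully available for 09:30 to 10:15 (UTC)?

Jamal in UTC: 10:30-14:30, 16:45-21:15 (add 8h to convert from UTC-8).
Diego in UTC: 09:00-19:15 (add 8h to convert from UTC-8).
Gabriel in UTC: 09:00-14:15, 16:45-22:00 (add 8h to convert from UTC-8).
Mateo in UTC: 10:00-13:15, 16:00-22:00 (add 3h to convert from UTC-3).
Oliver in UTC: 09:00-15:15, 15:45-21:30 (add 3h to convert from UTC-3).
Erik in UTC: 10:00-18:45, 21:30-22:00 (add 3h to convert from UTC-3).
Bashir in UTC: 09:15-13:15, 16:45-22:00 (add 8h to convert from UTC-8).
Diego, Gabriel, Oliver, and Bashir can make the full 09:30-10:15 slot — that's 4.

4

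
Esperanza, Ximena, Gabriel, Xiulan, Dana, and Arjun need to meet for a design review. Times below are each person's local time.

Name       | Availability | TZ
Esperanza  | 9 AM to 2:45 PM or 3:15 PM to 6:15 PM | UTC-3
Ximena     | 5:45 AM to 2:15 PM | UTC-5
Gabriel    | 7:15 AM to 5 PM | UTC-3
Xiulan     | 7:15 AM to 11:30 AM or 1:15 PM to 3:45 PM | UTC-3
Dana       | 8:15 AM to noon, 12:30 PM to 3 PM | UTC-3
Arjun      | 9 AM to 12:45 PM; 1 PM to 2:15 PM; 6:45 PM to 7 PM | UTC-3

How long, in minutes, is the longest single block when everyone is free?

Esperanza in UTC: 12:00-17:45, 18:15-21:15 (add 3h to convert from UTC-3).
Ximena in UTC: 10:45-19:15 (add 5h to convert from UTC-5).
Gabriel in UTC: 10:15-20:00 (add 3h to convert from UTC-3).
Xiulan in UTC: 10:15-14:30, 16:15-18:45 (add 3h to convert from UTC-3).
Dana in UTC: 11:15-15:00, 15:30-18:00 (add 3h to convert from UTC-3).
Arjun in UTC: 12:00-15:45, 16:00-17:15, 21:45-22:00 (add 3h to convert from UTC-3).
Esperanza ∩ Ximena: 12:00-17:45, 18:15-19:15.
Esperanza ∩ Ximena ∩ Gabriel: 12:00-17:45, 18:15-19:15.
Esperanza ∩ Ximena ∩ Gabriel ∩ Xiulan: 12:00-14:30, 16:15-17:45, 18:15-18:45.
Esperanza ∩ Ximena ∩ Gabriel ∩ Xiulan ∩ Dana: 12:00-14:30, 16:15-17:45.
Esperanza ∩ Ximena ∩ Gabriel ∩ Xiulan ∩ Dana ∩ Arjun: 12:00-14:30, 16:15-17:15.
So the common availability across everyone is 12:00-14:30, 16:15-17:15.
The longest is 12:00-14:30 at 150 minutes.

150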